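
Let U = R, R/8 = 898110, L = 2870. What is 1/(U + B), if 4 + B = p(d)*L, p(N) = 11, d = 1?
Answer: 1/7216446 ≈ 1.3857e-7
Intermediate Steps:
R = 7184880 (R = 8*898110 = 7184880)
U = 7184880
B = 31566 (B = -4 + 11*2870 = -4 + 31570 = 31566)
1/(U + B) = 1/(7184880 + 31566) = 1/7216446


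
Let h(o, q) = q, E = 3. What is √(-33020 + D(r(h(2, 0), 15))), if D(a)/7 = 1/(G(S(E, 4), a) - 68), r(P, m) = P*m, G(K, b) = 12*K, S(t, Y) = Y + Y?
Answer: I*√132079/2 ≈ 181.71*I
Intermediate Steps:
S(t, Y) = 2*Y
D(a) = ¼ (D(a) = 7/(12*(2*4) - 68) = 7/(12*8 - 68) = 7/(96 - 68) = 7/28 = 7*(1/28) = ¼)
√(-33020 + D(r(h(2, 0), 15))) = √(-33020 + ¼) = √(-132079/4) = I*√132079/2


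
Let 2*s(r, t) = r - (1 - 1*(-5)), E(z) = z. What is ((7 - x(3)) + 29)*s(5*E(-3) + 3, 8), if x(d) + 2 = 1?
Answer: -333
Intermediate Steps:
x(d) = -1 (x(d) = -2 + 1 = -1)
s(r, t) = -3 + r/2 (s(r, t) = (r - (1 - 1*(-5)))/2 = (r - (1 + 5))/2 = (r - 1*6)/2 = (r - 6)/2 = (-6 + r)/2 = -3 + r/2)
((7 - x(3)) + 29)*s(5*E(-3) + 3, 8) = ((7 - 1*(-1)) + 29)*(-3 + (5*(-3) + 3)/2) = ((7 + 1) + 29)*(-3 + (-15 + 3)/2) = (8 + 29)*(-3 + (½)*(-12)) = 37*(-3 - 6) = 37*(-9) = -333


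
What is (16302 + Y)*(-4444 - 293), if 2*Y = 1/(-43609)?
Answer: -6735198454395/87218 ≈ -7.7223e+7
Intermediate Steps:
Y = -1/87218 (Y = (1/2)/(-43609) = (1/2)*(-1/43609) = -1/87218 ≈ -1.1466e-5)
(16302 + Y)*(-4444 - 293) = (16302 - 1/87218)*(-4444 - 293) = (1421827835/87218)*(-4737) = -6735198454395/87218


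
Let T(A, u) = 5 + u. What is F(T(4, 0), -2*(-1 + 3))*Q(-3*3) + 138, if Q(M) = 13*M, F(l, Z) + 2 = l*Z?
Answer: 2712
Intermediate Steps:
F(l, Z) = -2 + Z*l (F(l, Z) = -2 + l*Z = -2 + Z*l)
F(T(4, 0), -2*(-1 + 3))*Q(-3*3) + 138 = (-2 + (-2*(-1 + 3))*(5 + 0))*(13*(-3*3)) + 138 = (-2 - 2*2*5)*(13*(-9)) + 138 = (-2 - 4*5)*(-117) + 138 = (-2 - 20)*(-117) + 138 = -22*(-117) + 138 = 2574 + 138 = 2712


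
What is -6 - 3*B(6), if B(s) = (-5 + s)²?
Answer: -9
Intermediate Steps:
-6 - 3*B(6) = -6 - 3*(-5 + 6)² = -6 - 3*1² = -6 - 3*1 = -6 - 3 = -9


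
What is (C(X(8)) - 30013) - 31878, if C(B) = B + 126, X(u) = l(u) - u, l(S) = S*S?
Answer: -61709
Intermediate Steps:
l(S) = S²
X(u) = u² - u
C(B) = 126 + B
(C(X(8)) - 30013) - 31878 = ((126 + 8*(-1 + 8)) - 30013) - 31878 = ((126 + 8*7) - 30013) - 31878 = ((126 + 56) - 30013) - 31878 = (182 - 30013) - 31878 = -29831 - 31878 = -61709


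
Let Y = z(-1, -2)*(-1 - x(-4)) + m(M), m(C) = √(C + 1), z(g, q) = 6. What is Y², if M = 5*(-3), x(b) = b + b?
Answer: (42 + I*√14)² ≈ 1750.0 + 314.3*I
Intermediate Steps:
x(b) = 2*b
M = -15
m(C) = √(1 + C)
Y = 42 + I*√14 (Y = 6*(-1 - 2*(-4)) + √(1 - 15) = 6*(-1 - 1*(-8)) + √(-14) = 6*(-1 + 8) + I*√14 = 6*7 + I*√14 = 42 + I*√14 ≈ 42.0 + 3.7417*I)
Y² = (42 + I*√14)²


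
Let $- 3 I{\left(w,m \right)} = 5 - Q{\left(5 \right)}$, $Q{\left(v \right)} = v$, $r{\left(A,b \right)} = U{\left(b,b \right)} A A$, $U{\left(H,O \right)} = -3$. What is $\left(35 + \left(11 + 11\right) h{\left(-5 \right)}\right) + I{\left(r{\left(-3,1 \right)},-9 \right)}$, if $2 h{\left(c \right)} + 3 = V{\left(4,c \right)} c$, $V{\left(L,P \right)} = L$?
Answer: $-218$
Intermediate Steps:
$r{\left(A,b \right)} = - 3 A^{2}$ ($r{\left(A,b \right)} = - 3 A A = - 3 A^{2}$)
$I{\left(w,m \right)} = 0$ ($I{\left(w,m \right)} = - \frac{5 - 5}{3} = \left(- \frac{1}{3}\right) 0 = 0$)
$h{\left(c \right)} = - \frac{3}{2} + 2 c$ ($h{\left(c \right)} = - \frac{3}{2} + \frac{4 c}{2} = - \frac{3}{2} + 2 c$)
$\left(35 + \left(11 + 11\right) h{\left(-5 \right)}\right) + I{\left(r{\left(-3,1 \right)},-9 \right)} = \left(35 + \left(11 + 11\right) \left(- \frac{3}{2} + 2 \left(-5\right)\right)\right) + 0 = \left(35 + 22 \left(- \frac{3}{2} - 10\right)\right) + 0 = \left(35 + 22 \left(- \frac{23}{2}\right)\right) + 0 = \left(35 - 253\right) + 0 = -218 + 0 = -218$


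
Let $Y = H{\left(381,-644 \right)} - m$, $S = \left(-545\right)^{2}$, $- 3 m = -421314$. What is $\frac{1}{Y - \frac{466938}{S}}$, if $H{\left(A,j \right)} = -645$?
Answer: $- \frac{297025}{41905645013} \approx -7.0879 \cdot 10^{-6}$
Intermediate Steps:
$m = 140438$ ($m = \left(- \frac{1}{3}\right) \left(-421314\right) = 140438$)
$S = 297025$
$Y = -141083$ ($Y = -645 - 140438 = -141083$)
$\frac{1}{Y - \frac{466938}{S}} = \frac{1}{-141083 - \frac{466938}{297025}} = \frac{1}{- \frac{41905645013}{297025}} = - \frac{297025}{41905645013}$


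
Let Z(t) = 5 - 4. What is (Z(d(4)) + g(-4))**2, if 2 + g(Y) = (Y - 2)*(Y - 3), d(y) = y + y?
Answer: 1681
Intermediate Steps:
d(y) = 2*y
g(Y) = -2 + (-3 + Y)*(-2 + Y) (g(Y) = -2 + (Y - 2)*(Y - 3) = -2 + (-2 + Y)*(-3 + Y) = -2 + (-3 + Y)*(-2 + Y))
Z(t) = 1
(Z(d(4)) + g(-4))**2 = (1 + (4 + (-4)**2 - 5*(-4)))**2 = (1 + (4 + 16 + 20))**2 = (1 + 40)**2 = 41**2 = 1681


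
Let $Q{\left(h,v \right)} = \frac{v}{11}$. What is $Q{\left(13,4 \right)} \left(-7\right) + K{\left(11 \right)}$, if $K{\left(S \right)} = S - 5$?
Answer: $\frac{38}{11} \approx 3.4545$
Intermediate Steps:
$Q{\left(h,v \right)} = \frac{v}{11}$ ($Q{\left(h,v \right)} = v \frac{1}{11} = \frac{v}{11}$)
$K{\left(S \right)} = -5 + S$
$Q{\left(13,4 \right)} \left(-7\right) + K{\left(11 \right)} = \frac{1}{11} \cdot 4 \left(-7\right) + \left(-5 + 11\right) = \frac{4}{11} \left(-7\right) + 6 = - \frac{28}{11} + 6 = \frac{38}{11}$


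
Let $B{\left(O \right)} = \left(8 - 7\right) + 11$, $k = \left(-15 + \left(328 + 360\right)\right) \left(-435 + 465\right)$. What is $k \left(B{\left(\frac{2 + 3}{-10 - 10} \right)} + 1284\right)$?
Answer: $26166240$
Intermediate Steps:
$k = 20190$ ($k = \left(-15 + 688\right) 30 = 673 \cdot 30 = 20190$)
$B{\left(O \right)} = 12$ ($B{\left(O \right)} = 1 + 11 = 12$)
$k \left(B{\left(\frac{2 + 3}{-10 - 10} \right)} + 1284\right) = 20190 \left(12 + 1284\right) = 20190 \cdot 1296 = 26166240$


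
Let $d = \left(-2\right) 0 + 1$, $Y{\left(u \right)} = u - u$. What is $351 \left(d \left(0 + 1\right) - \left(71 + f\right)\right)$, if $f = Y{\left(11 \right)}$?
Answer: $-24570$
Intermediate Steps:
$Y{\left(u \right)} = 0$
$f = 0$
$d = 1$ ($d = 0 + 1 = 1$)
$351 \left(d \left(0 + 1\right) - \left(71 + f\right)\right) = 351 \left(1 \left(0 + 1\right) - 71\right) = 351 \left(1 \cdot 1 + \left(-71 + 0\right)\right) = 351 \left(1 - 71\right) = 351 \left(-70\right) = -24570$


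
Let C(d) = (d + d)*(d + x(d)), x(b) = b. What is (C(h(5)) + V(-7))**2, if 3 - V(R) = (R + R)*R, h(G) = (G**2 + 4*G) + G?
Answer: 98109025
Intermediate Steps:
h(G) = G**2 + 5*G
C(d) = 4*d**2 (C(d) = (d + d)*(d + d) = (2*d)*(2*d) = 4*d**2)
V(R) = 3 - 2*R**2 (V(R) = 3 - (R + R)*R = 3 - 2*R*R = 3 - 2*R**2)
(C(h(5)) + V(-7))**2 = (4*(5*(5 + 5))**2 + (3 - 2*(-7)**2))**2 = (4*(5*10)**2 + (3 - 2*49))**2 = (4*50**2 + (3 - 98))**2 = (4*2500 - 95)**2 = (10000 - 95)**2 = 9905**2 = 98109025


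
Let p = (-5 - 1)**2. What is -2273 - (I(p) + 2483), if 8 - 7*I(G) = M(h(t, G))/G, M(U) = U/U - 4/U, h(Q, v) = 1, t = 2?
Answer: -399601/84 ≈ -4757.2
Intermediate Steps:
M(U) = 1 - 4/U
p = 36 (p = (-6)**2 = 36)
I(G) = 8/7 + 3/(7*G) (I(G) = 8/7 - (-4 + 1)/1/(7*G) = 8/7 - 1*(-3)/(7*G) = 8/7 - (-3)/(7*G) = 8/7 + 3/(7*G))
-2273 - (I(p) + 2483) = -2273 - ((1/7)*(3 + 8*36)/36 + 2483) = -2273 - ((1/7)*(1/36)*(3 + 288) + 2483) = -2273 - ((1/7)*(1/36)*291 + 2483) = -2273 - (97/84 + 2483) = -2273 - 1*208669/84 = -2273 - 208669/84 = -399601/84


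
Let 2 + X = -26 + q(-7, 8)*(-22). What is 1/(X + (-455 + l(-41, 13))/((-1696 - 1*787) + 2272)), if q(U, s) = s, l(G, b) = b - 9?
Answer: -211/42593 ≈ -0.0049539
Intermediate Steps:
l(G, b) = -9 + b
X = -204 (X = -2 + (-26 + 8*(-22)) = -2 + (-26 - 176) = -2 - 202 = -204)
1/(X + (-455 + l(-41, 13))/((-1696 - 1*787) + 2272)) = 1/(-204 + (-455 + (-9 + 13))/((-1696 - 1*787) + 2272)) = 1/(-204 + (-455 + 4)/((-1696 - 787) + 2272)) = 1/(-204 - 451/(-2483 + 2272)) = 1/(-204 - 451/(-211)) = 1/(-204 - 451*(-1/211)) = 1/(-204 + 451/211) = 1/(-42593/211) = -211/42593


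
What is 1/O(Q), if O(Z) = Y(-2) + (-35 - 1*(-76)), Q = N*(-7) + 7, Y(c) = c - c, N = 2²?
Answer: 1/41 ≈ 0.024390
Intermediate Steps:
N = 4
Y(c) = 0
Q = -21 (Q = 4*(-7) + 7 = -28 + 7 = -21)
O(Z) = 41 (O(Z) = 0 + (-35 - 1*(-76)) = 0 + (-35 + 76) = 0 + 41 = 41)
1/O(Q) = 1/41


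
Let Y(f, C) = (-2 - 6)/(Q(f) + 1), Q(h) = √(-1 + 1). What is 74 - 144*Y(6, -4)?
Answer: 1226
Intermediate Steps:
Q(h) = 0 (Q(h) = √0 = 0)
Y(f, C) = -8 (Y(f, C) = (-2 - 6)/(0 + 1) = -8/1 = -8*1 = -8)
74 - 144*Y(6, -4) = 74 - 144*(-8) = 74 + 1152 = 1226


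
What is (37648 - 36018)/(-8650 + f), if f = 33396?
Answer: 815/12373 ≈ 0.065869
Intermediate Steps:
(37648 - 36018)/(-8650 + f) = (37648 - 36018)/(-8650 + 33396) = 1630/24746 = 1630*(1/24746) = 815/12373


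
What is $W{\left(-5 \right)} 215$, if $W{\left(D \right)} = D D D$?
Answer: $-26875$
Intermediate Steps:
$W{\left(D \right)} = D^{3}$ ($W{\left(D \right)} = D^{2} D = D^{3}$)
$W{\left(-5 \right)} 215 = \left(-5\right)^{3} \cdot 215 = \left(-125\right) 215 = -26875$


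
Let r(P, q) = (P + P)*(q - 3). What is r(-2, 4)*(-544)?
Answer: 2176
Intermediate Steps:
r(P, q) = 2*P*(-3 + q) (r(P, q) = (2*P)*(-3 + q) = 2*P*(-3 + q))
r(-2, 4)*(-544) = (2*(-2)*(-3 + 4))*(-544) = (2*(-2)*1)*(-544) = -4*(-544) = 2176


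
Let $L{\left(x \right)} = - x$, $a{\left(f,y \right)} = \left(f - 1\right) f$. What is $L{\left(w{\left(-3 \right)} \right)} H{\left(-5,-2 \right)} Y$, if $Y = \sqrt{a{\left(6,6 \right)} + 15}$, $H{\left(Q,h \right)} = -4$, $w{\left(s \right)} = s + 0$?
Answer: $- 36 \sqrt{5} \approx -80.498$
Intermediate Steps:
$w{\left(s \right)} = s$
$a{\left(f,y \right)} = f \left(-1 + f\right)$ ($a{\left(f,y \right)} = \left(-1 + f\right) f = f \left(-1 + f\right)$)
$Y = 3 \sqrt{5}$ ($Y = \sqrt{6 \left(-1 + 6\right) + 15} = \sqrt{6 \cdot 5 + 15} = \sqrt{30 + 15} = \sqrt{45} = 3 \sqrt{5} \approx 6.7082$)
$L{\left(w{\left(-3 \right)} \right)} H{\left(-5,-2 \right)} Y = \left(-1\right) \left(-3\right) \left(-4\right) 3 \sqrt{5} = 3 \left(-4\right) 3 \sqrt{5} = - 12 \cdot 3 \sqrt{5} = - 36 \sqrt{5}$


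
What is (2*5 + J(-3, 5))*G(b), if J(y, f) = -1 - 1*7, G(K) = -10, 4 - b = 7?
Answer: -20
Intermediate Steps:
b = -3 (b = 4 - 1*7 = 4 - 7 = -3)
J(y, f) = -8 (J(y, f) = -1 - 7 = -8)
(2*5 + J(-3, 5))*G(b) = (2*5 - 8)*(-10) = (10 - 8)*(-10) = 2*(-10) = -20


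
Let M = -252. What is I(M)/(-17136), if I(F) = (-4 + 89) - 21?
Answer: -4/1071 ≈ -0.0037348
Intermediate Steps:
I(F) = 64 (I(F) = 85 - 21 = 64)
I(M)/(-17136) = 64/(-17136) = 64*(-1/17136) = -4/1071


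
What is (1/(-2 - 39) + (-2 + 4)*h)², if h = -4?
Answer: 108241/1681 ≈ 64.391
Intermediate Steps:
(1/(-2 - 39) + (-2 + 4)*h)² = (1/(-2 - 39) + (-2 + 4)*(-4))² = (1/(-41) + 2*(-4))² = (-1/41 - 8)² = (-329/41)² = 108241/1681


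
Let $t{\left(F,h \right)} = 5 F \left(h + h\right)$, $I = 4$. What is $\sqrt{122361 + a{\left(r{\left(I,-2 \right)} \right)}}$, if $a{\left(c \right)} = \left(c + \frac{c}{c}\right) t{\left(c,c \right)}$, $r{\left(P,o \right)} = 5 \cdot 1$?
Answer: $\sqrt{123861} \approx 351.94$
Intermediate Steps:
$t{\left(F,h \right)} = 10 F h$ ($t{\left(F,h \right)} = 5 F 2 h = 10 F h$)
$r{\left(P,o \right)} = 5$
$a{\left(c \right)} = 10 c^{2} \left(1 + c\right)$ ($a{\left(c \right)} = \left(c + \frac{c}{c}\right) 10 c c = \left(c + 1\right) 10 c^{2} = \left(1 + c\right) 10 c^{2} = 10 c^{2} \left(1 + c\right)$)
$\sqrt{122361 + a{\left(r{\left(I,-2 \right)} \right)}} = \sqrt{122361 + 10 \cdot 5^{2} \left(1 + 5\right)} = \sqrt{122361 + 10 \cdot 25 \cdot 6} = \sqrt{122361 + 1500} = \sqrt{123861}$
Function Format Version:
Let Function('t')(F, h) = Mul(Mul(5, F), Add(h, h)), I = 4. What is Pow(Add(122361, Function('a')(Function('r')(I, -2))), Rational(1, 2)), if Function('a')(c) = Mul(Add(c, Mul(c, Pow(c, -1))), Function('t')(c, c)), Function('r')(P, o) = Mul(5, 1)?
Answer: Pow(123861, Rational(1, 2)) ≈ 351.94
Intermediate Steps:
Function('t')(F, h) = Mul(10, F, h) (Function('t')(F, h) = Mul(Mul(5, F), Mul(2, h)) = Mul(10, F, h))
Function('r')(P, o) = 5
Function('a')(c) = Mul(10, Pow(c, 2), Add(1, c)) (Function('a')(c) = Mul(Add(c, Mul(c, Pow(c, -1))), Mul(10, c, c)) = Mul(Add(c, 1), Mul(10, Pow(c, 2))) = Mul(Add(1, c), Mul(10, Pow(c, 2))) = Mul(10, Pow(c, 2), Add(1, c)))
Pow(Add(122361, Function('a')(Function('r')(I, -2))), Rational(1, 2)) = Pow(Add(122361, Mul(10, Pow(5, 2), Add(1, 5))), Rational(1, 2)) = Pow(Add(122361, Mul(10, 25, 6)), Rational(1, 2)) = Pow(Add(122361, 1500), Rational(1, 2)) = Pow(123861, Rational(1, 2))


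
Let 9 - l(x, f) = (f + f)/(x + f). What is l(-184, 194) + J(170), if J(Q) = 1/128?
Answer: -19067/640 ≈ -29.792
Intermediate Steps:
J(Q) = 1/128
l(x, f) = 9 - 2*f/(f + x) (l(x, f) = 9 - (f + f)/(x + f) = 9 - 2*f/(f + x))
l(-184, 194) + J(170) = (7*194 + 9*(-184))/(194 - 184) + 1/128 = (1358 - 1656)/10 + 1/128 = (⅒)*(-298) + 1/128 = -149/5 + 1/128 = -19067/640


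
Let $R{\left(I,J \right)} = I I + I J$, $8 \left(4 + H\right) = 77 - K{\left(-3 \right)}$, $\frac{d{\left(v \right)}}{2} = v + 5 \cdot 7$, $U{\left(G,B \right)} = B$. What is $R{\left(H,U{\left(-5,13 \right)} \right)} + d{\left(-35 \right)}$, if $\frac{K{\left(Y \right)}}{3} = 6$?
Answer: $\frac{3537}{64} \approx 55.266$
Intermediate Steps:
$d{\left(v \right)} = 70 + 2 v$ ($d{\left(v \right)} = 2 \left(v + 5 \cdot 7\right) = 2 \left(v + 35\right) = 2 \left(35 + v\right) = 70 + 2 v$)
$K{\left(Y \right)} = 18$ ($K{\left(Y \right)} = 3 \cdot 6 = 18$)
$H = \frac{27}{8}$ ($H = -4 + \frac{77 - 18}{8} = -4 + \frac{1}{8} \cdot 59 = -4 + \frac{59}{8} = \frac{27}{8} \approx 3.375$)
$R{\left(I,J \right)} = I^{2} + I J$
$R{\left(H,U{\left(-5,13 \right)} \right)} + d{\left(-35 \right)} = \frac{27 \left(\frac{27}{8} + 13\right)}{8} + \left(70 + 2 \left(-35\right)\right) = \frac{27}{8} \cdot \frac{131}{8} + \left(70 - 70\right) = \frac{3537}{64} + 0 = \frac{3537}{64}$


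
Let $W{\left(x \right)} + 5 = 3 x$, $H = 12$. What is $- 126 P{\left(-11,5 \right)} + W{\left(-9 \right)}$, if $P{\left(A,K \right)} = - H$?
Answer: $1480$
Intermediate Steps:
$P{\left(A,K \right)} = -12$ ($P{\left(A,K \right)} = \left(-1\right) 12 = -12$)
$W{\left(x \right)} = -5 + 3 x$
$- 126 P{\left(-11,5 \right)} + W{\left(-9 \right)} = \left(-126\right) \left(-12\right) + \left(-5 + 3 \left(-9\right)\right) = 1512 - 32 = 1480$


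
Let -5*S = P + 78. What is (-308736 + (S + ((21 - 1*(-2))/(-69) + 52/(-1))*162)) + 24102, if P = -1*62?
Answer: -1465576/5 ≈ -2.9312e+5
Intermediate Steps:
P = -62
S = -16/5 (S = -(-62 + 78)/5 = -⅕*16 = -16/5 ≈ -3.2000)
(-308736 + (S + ((21 - 1*(-2))/(-69) + 52/(-1))*162)) + 24102 = (-308736 + (-16/5 + ((21 - 1*(-2))/(-69) + 52/(-1))*162)) + 24102 = (-308736 + (-16/5 + ((21 + 2)*(-1/69) + 52*(-1))*162)) + 24102 = (-308736 + (-16/5 + (23*(-1/69) - 52)*162)) + 24102 = (-308736 + (-16/5 + (-⅓ - 52)*162)) + 24102 = (-308736 + (-16/5 - 157/3*162)) + 24102 = (-308736 + (-16/5 - 8478)) + 24102 = (-308736 - 42406/5) + 24102 = -1586086/5 + 24102 = -1465576/5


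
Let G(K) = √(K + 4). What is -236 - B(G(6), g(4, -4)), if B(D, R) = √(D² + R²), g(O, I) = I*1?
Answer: -236 - √26 ≈ -241.10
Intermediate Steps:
G(K) = √(4 + K)
g(O, I) = I
-236 - B(G(6), g(4, -4)) = -236 - √((√(4 + 6))² + (-4)²) = -236 - √((√10)² + 16) = -236 - √(10 + 16) = -236 - √26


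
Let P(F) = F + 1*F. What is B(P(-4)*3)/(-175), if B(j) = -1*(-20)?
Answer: -4/35 ≈ -0.11429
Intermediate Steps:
P(F) = 2*F (P(F) = F + F = 2*F)
B(j) = 20
B(P(-4)*3)/(-175) = 20/(-175) = 20*(-1/175) = -4/35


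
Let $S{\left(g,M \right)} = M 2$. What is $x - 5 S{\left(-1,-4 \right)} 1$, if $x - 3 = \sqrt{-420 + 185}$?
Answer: $120 + 40 i \sqrt{235} \approx 120.0 + 613.19 i$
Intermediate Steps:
$S{\left(g,M \right)} = 2 M$
$x = 3 + i \sqrt{235}$ ($x = 3 + \sqrt{-420 + 185} = 3 + \sqrt{-235} = 3 + i \sqrt{235} \approx 3.0 + 15.33 i$)
$x - 5 S{\left(-1,-4 \right)} 1 = \left(3 + i \sqrt{235}\right) - 5 \cdot 2 \left(-4\right) 1 = \left(3 + i \sqrt{235}\right) \left(-5\right) \left(-8\right) 1 = \left(3 + i \sqrt{235}\right) 40 \cdot 1 = \left(3 + i \sqrt{235}\right) 40 = 120 + 40 i \sqrt{235}$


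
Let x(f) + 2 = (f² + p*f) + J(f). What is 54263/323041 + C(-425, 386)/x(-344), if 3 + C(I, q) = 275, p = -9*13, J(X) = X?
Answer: 4337167873/25558680879 ≈ 0.16969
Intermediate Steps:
p = -117
C(I, q) = 272 (C(I, q) = -3 + 275 = 272)
x(f) = -2 + f² - 116*f (x(f) = -2 + ((f² - 117*f) + f) = -2 + (f² - 116*f) = -2 + f² - 116*f)
54263/323041 + C(-425, 386)/x(-344) = 54263/323041 + 272/(-2 + (-344)² - 116*(-344)) = 54263*(1/323041) + 272/(-2 + 118336 + 39904) = 54263/323041 + 272/158238 = 54263/323041 + 272*(1/158238) = 54263/323041 + 136/79119 = 4337167873/25558680879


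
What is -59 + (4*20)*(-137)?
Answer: -11019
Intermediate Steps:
-59 + (4*20)*(-137) = -59 + 80*(-137) = -59 - 10960 = -11019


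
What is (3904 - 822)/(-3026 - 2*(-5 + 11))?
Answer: -1541/1519 ≈ -1.0145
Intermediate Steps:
(3904 - 822)/(-3026 - 2*(-5 + 11)) = 3082/(-3026 - 2*6) = 3082/(-3026 - 12) = 3082/(-3038) = 3082*(-1/3038) = -1541/1519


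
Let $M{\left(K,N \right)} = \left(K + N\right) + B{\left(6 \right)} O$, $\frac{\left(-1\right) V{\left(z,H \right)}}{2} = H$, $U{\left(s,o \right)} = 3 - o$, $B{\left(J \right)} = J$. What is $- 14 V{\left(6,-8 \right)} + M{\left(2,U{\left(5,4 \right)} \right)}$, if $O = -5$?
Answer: $-253$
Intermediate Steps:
$V{\left(z,H \right)} = - 2 H$
$M{\left(K,N \right)} = -30 + K + N$ ($M{\left(K,N \right)} = \left(K + N\right) + 6 \left(-5\right) = \left(K + N\right) - 30 = -30 + K + N$)
$- 14 V{\left(6,-8 \right)} + M{\left(2,U{\left(5,4 \right)} \right)} = - 14 \left(\left(-2\right) \left(-8\right)\right) + \left(-30 + 2 + \left(3 - 4\right)\right) = \left(-14\right) 16 + \left(-30 + 2 + \left(3 - 4\right)\right) = -224 - 29 = -253$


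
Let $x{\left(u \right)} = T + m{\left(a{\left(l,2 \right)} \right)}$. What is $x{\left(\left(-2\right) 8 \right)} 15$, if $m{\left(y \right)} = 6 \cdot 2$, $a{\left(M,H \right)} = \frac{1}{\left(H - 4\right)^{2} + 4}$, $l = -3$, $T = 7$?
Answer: $285$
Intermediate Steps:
$a{\left(M,H \right)} = \frac{1}{4 + \left(-4 + H\right)^{2}}$ ($a{\left(M,H \right)} = \frac{1}{\left(-4 + H\right)^{2} + 4} = \frac{1}{4 + \left(-4 + H\right)^{2}}$)
$m{\left(y \right)} = 12$
$x{\left(u \right)} = 19$ ($x{\left(u \right)} = 7 + 12 = 19$)
$x{\left(\left(-2\right) 8 \right)} 15 = 19 \cdot 15 = 285$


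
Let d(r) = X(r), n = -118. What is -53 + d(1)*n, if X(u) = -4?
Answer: 419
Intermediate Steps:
d(r) = -4
-53 + d(1)*n = -53 - 4*(-118) = -53 + 472 = 419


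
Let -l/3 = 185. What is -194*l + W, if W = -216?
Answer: 107454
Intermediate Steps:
l = -555 (l = -3*185 = -555)
-194*l + W = -194*(-555) - 216 = 107670 - 216 = 107454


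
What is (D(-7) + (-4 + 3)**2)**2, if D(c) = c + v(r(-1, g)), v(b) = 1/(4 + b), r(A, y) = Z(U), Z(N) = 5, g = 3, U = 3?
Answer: 2809/81 ≈ 34.679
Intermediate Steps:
r(A, y) = 5
D(c) = 1/9 + c (D(c) = c + 1/(4 + 5) = c + 1/9 = 1/9 + c)
(D(-7) + (-4 + 3)**2)**2 = ((1/9 - 7) + (-4 + 3)**2)**2 = (-62/9 + (-1)**2)**2 = (-62/9 + 1)**2 = (-53/9)**2 = 2809/81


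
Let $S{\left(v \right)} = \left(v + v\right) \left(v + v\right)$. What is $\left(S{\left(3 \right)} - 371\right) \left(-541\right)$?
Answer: $181235$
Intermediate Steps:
$S{\left(v \right)} = 4 v^{2}$ ($S{\left(v \right)} = 2 v 2 v = 4 v^{2}$)
$\left(S{\left(3 \right)} - 371\right) \left(-541\right) = \left(4 \cdot 3^{2} - 371\right) \left(-541\right) = \left(4 \cdot 9 - 371\right) \left(-541\right) = \left(36 - 371\right) \left(-541\right) = \left(-335\right) \left(-541\right) = 181235$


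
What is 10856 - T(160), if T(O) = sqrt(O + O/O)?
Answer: 10856 - sqrt(161) ≈ 10843.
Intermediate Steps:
T(O) = sqrt(1 + O) (T(O) = sqrt(O + 1) = sqrt(1 + O))
10856 - T(160) = 10856 - sqrt(1 + 160) = 10856 - sqrt(161)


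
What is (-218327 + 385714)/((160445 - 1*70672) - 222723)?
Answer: -167387/132950 ≈ -1.2590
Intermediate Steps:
(-218327 + 385714)/((160445 - 1*70672) - 222723) = 167387/((160445 - 70672) - 222723) = 167387/(89773 - 222723) = 167387/(-132950) = 167387*(-1/132950) = -167387/132950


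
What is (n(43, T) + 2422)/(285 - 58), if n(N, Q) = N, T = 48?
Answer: 2465/227 ≈ 10.859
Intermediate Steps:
(n(43, T) + 2422)/(285 - 58) = (43 + 2422)/(285 - 58) = 2465/227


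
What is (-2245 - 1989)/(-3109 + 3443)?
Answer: -2117/167 ≈ -12.677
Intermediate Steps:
(-2245 - 1989)/(-3109 + 3443) = -4234/334 = -4234*1/334 = -2117/167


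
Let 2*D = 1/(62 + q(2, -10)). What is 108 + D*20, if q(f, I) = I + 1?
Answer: 5734/53 ≈ 108.19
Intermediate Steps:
q(f, I) = 1 + I
D = 1/106 (D = 1/(2*(62 + (1 - 10))) = 1/(2*(62 - 9)) = (½)/53 = (½)*(1/53) = 1/106 ≈ 0.0094340)
108 + D*20 = 108 + (1/106)*20 = 108 + 10/53 = 5734/53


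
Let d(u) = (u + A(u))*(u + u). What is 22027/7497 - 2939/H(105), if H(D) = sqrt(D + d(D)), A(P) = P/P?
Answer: 22027/7497 - 2939*sqrt(2485)/7455 ≈ -16.714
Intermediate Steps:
A(P) = 1
d(u) = 2*u*(1 + u) (d(u) = (u + 1)*(u + u) = (1 + u)*(2*u) = 2*u*(1 + u))
H(D) = sqrt(D + 2*D*(1 + D))
22027/7497 - 2939/H(105) = 22027/7497 - 2939*sqrt(105)/(105*sqrt(3 + 2*105)) = 22027*(1/7497) - 2939*sqrt(105)/(105*sqrt(3 + 210)) = 22027/7497 - 2939*sqrt(2485)/7455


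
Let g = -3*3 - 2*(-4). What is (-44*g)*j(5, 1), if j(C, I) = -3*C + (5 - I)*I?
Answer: -484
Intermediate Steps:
j(C, I) = -3*C + I*(5 - I)
g = -1 (g = -9 + 8 = -1)
(-44*g)*j(5, 1) = (-44*(-1))*(-1*1² - 3*5 + 5*1) = 44*(-1*1 - 15 + 5) = 44*(-1 - 15 + 5) = 44*(-11) = -484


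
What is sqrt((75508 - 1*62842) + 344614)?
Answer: 4*sqrt(22330) ≈ 597.73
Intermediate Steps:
sqrt((75508 - 1*62842) + 344614) = sqrt((75508 - 62842) + 344614) = sqrt(12666 + 344614) = sqrt(357280) = 4*sqrt(22330)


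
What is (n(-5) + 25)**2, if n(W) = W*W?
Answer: 2500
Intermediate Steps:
n(W) = W**2
(n(-5) + 25)**2 = ((-5)**2 + 25)**2 = (25 + 25)**2 = 50**2 = 2500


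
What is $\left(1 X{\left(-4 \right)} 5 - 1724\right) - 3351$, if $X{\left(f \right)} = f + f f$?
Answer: $-5015$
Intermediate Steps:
$X{\left(f \right)} = f + f^{2}$
$\left(1 X{\left(-4 \right)} 5 - 1724\right) - 3351 = \left(1 \left(- 4 \left(1 - 4\right)\right) 5 - 1724\right) - 3351 = \left(1 \left(\left(-4\right) \left(-3\right)\right) 5 - 1724\right) - 3351 = \left(1 \cdot 12 \cdot 5 - 1724\right) - 3351 = \left(12 \cdot 5 - 1724\right) - 3351 = \left(60 - 1724\right) - 3351 = -1664 - 3351 = -5015$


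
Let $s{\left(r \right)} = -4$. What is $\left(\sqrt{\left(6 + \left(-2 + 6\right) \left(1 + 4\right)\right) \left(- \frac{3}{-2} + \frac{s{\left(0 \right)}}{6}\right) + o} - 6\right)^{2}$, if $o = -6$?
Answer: $\frac{\left(18 - \sqrt{141}\right)^{2}}{9} \approx 4.1693$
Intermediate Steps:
$\left(\sqrt{\left(6 + \left(-2 + 6\right) \left(1 + 4\right)\right) \left(- \frac{3}{-2} + \frac{s{\left(0 \right)}}{6}\right) + o} - 6\right)^{2} = \left(\sqrt{\left(6 + \left(-2 + 6\right) \left(1 + 4\right)\right) \left(- \frac{3}{-2} - \frac{4}{6}\right) - 6} - 6\right)^{2} = \left(\sqrt{\left(6 + 4 \cdot 5\right) \left(\left(-3\right) \left(- \frac{1}{2}\right) - \frac{2}{3}\right) - 6} - 6\right)^{2} = \left(\sqrt{\left(6 + 20\right) \left(\frac{3}{2} - \frac{2}{3}\right) - 6} - 6\right)^{2} = \left(\sqrt{26 \cdot \frac{5}{6} - 6} - 6\right)^{2} = \left(\sqrt{\frac{65}{3} - 6} - 6\right)^{2} = \left(\sqrt{\frac{47}{3}} - 6\right)^{2} = \left(\frac{\sqrt{141}}{3} - 6\right)^{2} = \left(-6 + \frac{\sqrt{141}}{3}\right)^{2}$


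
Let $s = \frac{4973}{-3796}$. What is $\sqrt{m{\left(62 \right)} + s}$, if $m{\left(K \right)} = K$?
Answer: $\frac{\sqrt{218629671}}{1898} \approx 7.7904$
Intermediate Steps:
$s = - \frac{4973}{3796}$ ($s = 4973 \left(- \frac{1}{3796}\right) = - \frac{4973}{3796} \approx -1.3101$)
$\sqrt{m{\left(62 \right)} + s} = \sqrt{62 - \frac{4973}{3796}} = \sqrt{\frac{230379}{3796}} = \frac{\sqrt{218629671}}{1898}$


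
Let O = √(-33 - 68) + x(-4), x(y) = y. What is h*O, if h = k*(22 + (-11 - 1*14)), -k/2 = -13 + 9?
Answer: 96 - 24*I*√101 ≈ 96.0 - 241.2*I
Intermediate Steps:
k = 8 (k = -2*(-13 + 9) = -2*(-4) = 8)
O = -4 + I*√101 (O = √(-33 - 68) - 4 = √(-101) - 4 = I*√101 - 4 = -4 + I*√101 ≈ -4.0 + 10.05*I)
h = -24 (h = 8*(22 + (-11 - 1*14)) = 8*(22 + (-11 - 14)) = 8*(22 - 25) = 8*(-3) = -24)
h*O = -24*(-4 + I*√101) = 96 - 24*I*√101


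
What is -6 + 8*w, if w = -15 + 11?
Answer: -38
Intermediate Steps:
w = -4
-6 + 8*w = -6 + 8*(-4) = -6 - 32 = -38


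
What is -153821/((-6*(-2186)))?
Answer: -153821/13116 ≈ -11.728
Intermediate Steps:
-153821/((-6*(-2186))) = -153821/13116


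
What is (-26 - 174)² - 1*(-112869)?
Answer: 152869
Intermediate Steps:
(-26 - 174)² - 1*(-112869) = (-200)² + 112869 = 40000 + 112869 = 152869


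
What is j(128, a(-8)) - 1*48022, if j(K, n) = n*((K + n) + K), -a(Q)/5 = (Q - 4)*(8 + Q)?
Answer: -48022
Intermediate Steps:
a(Q) = -5*(-4 + Q)*(8 + Q) (a(Q) = -5*(Q - 4)*(8 + Q) = -5*(-4 + Q)*(8 + Q))
j(K, n) = n*(n + 2*K)
j(128, a(-8)) - 1*48022 = (160 - 20*(-8) - 5*(-8)**2)*((160 - 20*(-8) - 5*(-8)**2) + 2*128) - 1*48022 = (160 + 160 - 5*64)*((160 + 160 - 5*64) + 256) - 48022 = (160 + 160 - 320)*((160 + 160 - 320) + 256) - 48022 = 0*(0 + 256) - 48022 = 0*256 - 48022 = 0 - 48022 = -48022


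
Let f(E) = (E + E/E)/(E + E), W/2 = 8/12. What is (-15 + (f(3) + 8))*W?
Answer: -76/9 ≈ -8.4444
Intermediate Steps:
W = 4/3 (W = 2*(8/12) = 2*(8*(1/12)) = 2*(⅔) = 4/3 ≈ 1.3333)
f(E) = (1 + E)/(2*E) (f(E) = (E + 1)/((2*E)) = (1 + E)*(1/(2*E)) = (1 + E)/(2*E))
(-15 + (f(3) + 8))*W = (-15 + ((½)*(1 + 3)/3 + 8))*(4/3) = (-15 + ((½)*(⅓)*4 + 8))*(4/3) = (-15 + (⅔ + 8))*(4/3) = (-15 + 26/3)*(4/3) = -19/3*4/3 = -76/9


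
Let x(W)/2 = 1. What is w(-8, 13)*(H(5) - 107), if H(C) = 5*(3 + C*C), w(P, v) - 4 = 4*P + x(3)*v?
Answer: -66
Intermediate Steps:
x(W) = 2 (x(W) = 2*1 = 2)
w(P, v) = 4 + 2*v + 4*P (w(P, v) = 4 + (4*P + 2*v) = 4 + (2*v + 4*P) = 4 + 2*v + 4*P)
H(C) = 15 + 5*C**2 (H(C) = 5*(3 + C**2) = 15 + 5*C**2)
w(-8, 13)*(H(5) - 107) = (4 + 2*13 + 4*(-8))*((15 + 5*5**2) - 107) = (4 + 26 - 32)*((15 + 5*25) - 107) = -2*((15 + 125) - 107) = -2*(140 - 107) = -2*33 = -66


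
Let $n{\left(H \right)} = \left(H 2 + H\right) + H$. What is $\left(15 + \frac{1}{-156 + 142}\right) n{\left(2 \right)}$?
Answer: $\frac{836}{7} \approx 119.43$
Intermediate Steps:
$n{\left(H \right)} = 4 H$ ($n{\left(H \right)} = \left(2 H + H\right) + H = 3 H + H = 4 H$)
$\left(15 + \frac{1}{-156 + 142}\right) n{\left(2 \right)} = \left(15 + \frac{1}{-156 + 142}\right) 4 \cdot 2 = \left(15 + \frac{1}{-14}\right) 8 = \left(15 - \frac{1}{14}\right) 8 = \frac{209}{14} \cdot 8 = \frac{836}{7}$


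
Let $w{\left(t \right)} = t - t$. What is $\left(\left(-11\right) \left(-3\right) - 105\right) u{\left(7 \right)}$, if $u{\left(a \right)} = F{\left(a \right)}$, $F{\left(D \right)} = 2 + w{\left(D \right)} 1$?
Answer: $-144$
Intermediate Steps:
$w{\left(t \right)} = 0$
$F{\left(D \right)} = 2$ ($F{\left(D \right)} = 2 + 0 \cdot 1 = 2 + 0 = 2$)
$u{\left(a \right)} = 2$
$\left(\left(-11\right) \left(-3\right) - 105\right) u{\left(7 \right)} = \left(\left(-11\right) \left(-3\right) - 105\right) 2 = \left(33 - 105\right) 2 = \left(-72\right) 2 = -144$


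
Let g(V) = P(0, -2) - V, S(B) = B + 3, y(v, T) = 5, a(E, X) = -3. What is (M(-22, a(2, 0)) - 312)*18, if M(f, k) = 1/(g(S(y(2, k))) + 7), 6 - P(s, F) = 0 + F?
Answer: -39294/7 ≈ -5613.4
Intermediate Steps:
P(s, F) = 6 - F (P(s, F) = 6 - (0 + F) = 6 - F)
S(B) = 3 + B
g(V) = 8 - V (g(V) = (6 - 1*(-2)) - V = (6 + 2) - V = 8 - V)
M(f, k) = ⅐ (M(f, k) = 1/((8 - (3 + 5)) + 7) = 1/((8 - 1*8) + 7) = 1/((8 - 8) + 7) = 1/(0 + 7) = 1/7 = ⅐)
(M(-22, a(2, 0)) - 312)*18 = (⅐ - 312)*18 = -2183/7*18 = -39294/7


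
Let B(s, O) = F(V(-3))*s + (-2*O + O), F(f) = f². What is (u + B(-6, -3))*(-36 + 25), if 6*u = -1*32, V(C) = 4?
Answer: 3245/3 ≈ 1081.7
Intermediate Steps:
u = -16/3 (u = (-1*32)/6 = (⅙)*(-32) = -16/3 ≈ -5.3333)
B(s, O) = -O + 16*s (B(s, O) = 4²*s + (-2*O + O) = 16*s - O = -O + 16*s)
(u + B(-6, -3))*(-36 + 25) = (-16/3 + (-1*(-3) + 16*(-6)))*(-36 + 25) = (-16/3 + (3 - 96))*(-11) = (-16/3 - 93)*(-11) = -295/3*(-11) = 3245/3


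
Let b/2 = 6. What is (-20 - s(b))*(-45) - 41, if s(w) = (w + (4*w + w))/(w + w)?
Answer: 994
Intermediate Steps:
b = 12 (b = 2*6 = 12)
s(w) = 3 (s(w) = (w + 5*w)/((2*w)) = (6*w)*(1/(2*w)) = 3)
(-20 - s(b))*(-45) - 41 = (-20 - 1*3)*(-45) - 41 = (-20 - 3)*(-45) - 41 = -23*(-45) - 41 = 1035 - 41 = 994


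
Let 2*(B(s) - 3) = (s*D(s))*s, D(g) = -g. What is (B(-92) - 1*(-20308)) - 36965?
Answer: 372690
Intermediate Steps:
B(s) = 3 - s**3/2 (B(s) = 3 + ((s*(-s))*s)/2 = 3 + ((-s**2)*s)/2 = 3 + (-s**3)/2 = 3 - s**3/2)
(B(-92) - 1*(-20308)) - 36965 = ((3 - 1/2*(-92)**3) - 1*(-20308)) - 36965 = ((3 - 1/2*(-778688)) + 20308) - 36965 = ((3 + 389344) + 20308) - 36965 = (389347 + 20308) - 36965 = 409655 - 36965 = 372690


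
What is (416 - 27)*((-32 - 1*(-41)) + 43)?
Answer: 20228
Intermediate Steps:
(416 - 27)*((-32 - 1*(-41)) + 43) = 389*((-32 + 41) + 43) = 389*(9 + 43) = 389*52 = 20228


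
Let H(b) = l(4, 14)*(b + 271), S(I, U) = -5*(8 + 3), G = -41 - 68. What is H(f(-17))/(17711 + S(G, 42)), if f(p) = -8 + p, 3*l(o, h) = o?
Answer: 41/2207 ≈ 0.018577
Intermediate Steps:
G = -109
l(o, h) = o/3
S(I, U) = -55 (S(I, U) = -5*11 = -55)
H(b) = 1084/3 + 4*b/3 (H(b) = ((1/3)*4)*(b + 271) = 4*(271 + b)/3 = 1084/3 + 4*b/3)
H(f(-17))/(17711 + S(G, 42)) = (1084/3 + 4*(-8 - 17)/3)/(17711 - 55) = (1084/3 + (4/3)*(-25))/17656 = (1084/3 - 100/3)*(1/17656) = 328*(1/17656) = 41/2207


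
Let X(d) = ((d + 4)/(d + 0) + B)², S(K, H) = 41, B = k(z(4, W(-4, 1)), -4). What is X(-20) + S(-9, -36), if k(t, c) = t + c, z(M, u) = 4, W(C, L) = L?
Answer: 1041/25 ≈ 41.640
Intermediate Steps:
k(t, c) = c + t
B = 0 (B = -4 + 4 = 0)
X(d) = (4 + d)²/d² (X(d) = ((d + 4)/(d + 0) + 0)² = ((4 + d)/d + 0)² = ((4 + d)/d)² = (4 + d)²/d²)
X(-20) + S(-9, -36) = (4 - 20)²/(-20)² + 41 = (1/400)*(-16)² + 41 = (1/400)*256 + 41 = 16/25 + 41 = 1041/25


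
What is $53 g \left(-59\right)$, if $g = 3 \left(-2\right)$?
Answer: $18762$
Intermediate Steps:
$g = -6$
$53 g \left(-59\right) = 53 \left(-6\right) \left(-59\right) = \left(-318\right) \left(-59\right) = 18762$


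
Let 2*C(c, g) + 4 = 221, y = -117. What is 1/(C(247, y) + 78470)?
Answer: 2/157157 ≈ 1.2726e-5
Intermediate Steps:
C(c, g) = 217/2 (C(c, g) = -2 + (½)*221 = -2 + 221/2 = 217/2)
1/(C(247, y) + 78470) = 1/(217/2 + 78470) = 1/(157157/2) = 2/157157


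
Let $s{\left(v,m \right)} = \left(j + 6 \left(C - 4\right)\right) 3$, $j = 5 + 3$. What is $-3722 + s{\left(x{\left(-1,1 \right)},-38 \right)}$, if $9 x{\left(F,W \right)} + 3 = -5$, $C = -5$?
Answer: $-3860$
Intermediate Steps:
$x{\left(F,W \right)} = - \frac{8}{9}$ ($x{\left(F,W \right)} = - \frac{1}{3} + \frac{1}{9} \left(-5\right) = - \frac{1}{3} - \frac{5}{9} = - \frac{8}{9}$)
$j = 8$
$s{\left(v,m \right)} = -138$ ($s{\left(v,m \right)} = \left(8 + 6 \left(-5 - 4\right)\right) 3 = \left(8 + 6 \left(-9\right)\right) 3 = \left(8 - 54\right) 3 = \left(-46\right) 3 = -138$)
$-3722 + s{\left(x{\left(-1,1 \right)},-38 \right)} = -3722 - 138 = -3860$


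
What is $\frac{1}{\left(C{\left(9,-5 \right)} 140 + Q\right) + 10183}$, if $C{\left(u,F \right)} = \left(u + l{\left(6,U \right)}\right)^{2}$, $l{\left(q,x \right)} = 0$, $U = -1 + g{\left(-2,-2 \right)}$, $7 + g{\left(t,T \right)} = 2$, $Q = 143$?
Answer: $\frac{1}{21666} \approx 4.6155 \cdot 10^{-5}$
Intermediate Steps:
$g{\left(t,T \right)} = -5$ ($g{\left(t,T \right)} = -7 + 2 = -5$)
$U = -6$ ($U = -1 - 5 = -6$)
$C{\left(u,F \right)} = u^{2}$ ($C{\left(u,F \right)} = \left(u + 0\right)^{2} = u^{2}$)
$\frac{1}{\left(C{\left(9,-5 \right)} 140 + Q\right) + 10183} = \frac{1}{\left(9^{2} \cdot 140 + 143\right) + 10183} = \frac{1}{\left(81 \cdot 140 + 143\right) + 10183} = \frac{1}{\left(11340 + 143\right) + 10183} = \frac{1}{11483 + 10183} = \frac{1}{21666}$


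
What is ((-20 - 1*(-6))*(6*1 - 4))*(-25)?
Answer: 700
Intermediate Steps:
((-20 - 1*(-6))*(6*1 - 4))*(-25) = ((-20 + 6)*(6 - 4))*(-25) = -14*2*(-25) = -28*(-25) = 700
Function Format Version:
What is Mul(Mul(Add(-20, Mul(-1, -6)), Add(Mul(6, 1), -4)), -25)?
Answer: 700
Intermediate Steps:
Mul(Mul(Add(-20, Mul(-1, -6)), Add(Mul(6, 1), -4)), -25) = Mul(Mul(Add(-20, 6), Add(6, -4)), -25) = Mul(Mul(-14, 2), -25) = Mul(-28, -25) = 700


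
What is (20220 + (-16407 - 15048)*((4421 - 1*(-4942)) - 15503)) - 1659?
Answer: 193152261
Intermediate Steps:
(20220 + (-16407 - 15048)*((4421 - 1*(-4942)) - 15503)) - 1659 = (20220 - 31455*((4421 + 4942) - 15503)) - 1659 = (20220 - 31455*(9363 - 15503)) - 1659 = (20220 - 31455*(-6140)) - 1659 = (20220 + 193133700) - 1659 = 193153920 - 1659 = 193152261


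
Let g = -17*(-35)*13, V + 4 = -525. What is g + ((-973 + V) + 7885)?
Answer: 14118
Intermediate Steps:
V = -529 (V = -4 - 525 = -529)
g = 7735 (g = 595*13 = 7735)
g + ((-973 + V) + 7885) = 7735 + ((-973 - 529) + 7885) = 7735 + (-1502 + 7885) = 7735 + 6383 = 14118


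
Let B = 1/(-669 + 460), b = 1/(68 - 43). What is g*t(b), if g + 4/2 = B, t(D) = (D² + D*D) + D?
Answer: -11313/130625 ≈ -0.086607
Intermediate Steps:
b = 1/25 ≈ 0.040000
t(D) = D + 2*D² (t(D) = (D² + D²) + D = 2*D² + D = D + 2*D²)
B = -1/209 (B = 1/(-209) = -1/209 ≈ -0.0047847)
g = -419/209 (g = -2 - 1/209 = -419/209 ≈ -2.0048)
g*t(b) = -419*(1 + 2*(1/25))/5225 = -419*(1 + 2/25)/5225 = -419*27/(5225*25) = -419/209*27/625 = -11313/130625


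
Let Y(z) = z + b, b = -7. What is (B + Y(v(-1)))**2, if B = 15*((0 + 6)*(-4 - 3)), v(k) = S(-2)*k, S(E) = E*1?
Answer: 403225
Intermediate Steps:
S(E) = E
v(k) = -2*k
B = -630 (B = 15*(6*(-7)) = 15*(-42) = -630)
Y(z) = -7 + z (Y(z) = z - 7 = -7 + z)
(B + Y(v(-1)))**2 = (-630 + (-7 - 2*(-1)))**2 = (-630 + (-7 + 2))**2 = (-630 - 5)**2 = (-635)**2 = 403225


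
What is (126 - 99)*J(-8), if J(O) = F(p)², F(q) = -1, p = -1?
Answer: 27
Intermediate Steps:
J(O) = 1 (J(O) = (-1)² = 1)
(126 - 99)*J(-8) = (126 - 99)*1 = 27*1 = 27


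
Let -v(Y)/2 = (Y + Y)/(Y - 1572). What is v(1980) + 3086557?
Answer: 52471139/17 ≈ 3.0865e+6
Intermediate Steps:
v(Y) = -4*Y/(-1572 + Y) (v(Y) = -2*(Y + Y)/(Y - 1572) = -2*2*Y/(-1572 + Y) = -4*Y/(-1572 + Y))
v(1980) + 3086557 = -4*1980/(-1572 + 1980) + 3086557 = -4*1980/408 + 3086557 = -4*1980*1/408 + 3086557 = -330/17 + 3086557 = 52471139/17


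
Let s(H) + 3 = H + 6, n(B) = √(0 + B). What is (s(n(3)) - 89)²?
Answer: (86 - √3)² ≈ 7101.1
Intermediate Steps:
n(B) = √B
s(H) = 3 + H (s(H) = -3 + (H + 6) = -3 + (6 + H) = 3 + H)
(s(n(3)) - 89)² = ((3 + √3) - 89)² = (-86 + √3)²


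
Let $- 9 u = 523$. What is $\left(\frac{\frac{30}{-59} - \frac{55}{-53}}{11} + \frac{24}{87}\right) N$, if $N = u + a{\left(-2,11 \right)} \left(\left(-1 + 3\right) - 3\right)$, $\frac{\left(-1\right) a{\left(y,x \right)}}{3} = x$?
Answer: $- \frac{73036646}{8977617} \approx -8.1354$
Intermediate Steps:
$a{\left(y,x \right)} = - 3 x$
$u = - \frac{523}{9}$ ($u = \left(- \frac{1}{9}\right) 523 = - \frac{523}{9} \approx -58.111$)
$N = - \frac{226}{9}$ ($N = - \frac{523}{9} + \left(-3\right) 11 \left(\left(-1 + 3\right) - 3\right) = - \frac{523}{9} - 33 \left(2 - 3\right) = - \frac{523}{9} - -33 = - \frac{523}{9} + 33 = - \frac{226}{9} \approx -25.111$)
$\left(\frac{\frac{30}{-59} - \frac{55}{-53}}{11} + \frac{24}{87}\right) N = \left(\frac{\frac{30}{-59} - \frac{55}{-53}}{11} + \frac{24}{87}\right) \left(- \frac{226}{9}\right) = \left(\left(30 \left(- \frac{1}{59}\right) - - \frac{55}{53}\right) \frac{1}{11} + 24 \cdot \frac{1}{87}\right) \left(- \frac{226}{9}\right) = \left(\left(- \frac{30}{59} + \frac{55}{53}\right) \frac{1}{11} + \frac{8}{29}\right) \left(- \frac{226}{9}\right) = \left(\frac{1655}{3127} \cdot \frac{1}{11} + \frac{8}{29}\right) \left(- \frac{226}{9}\right) = \left(\frac{1655}{34397} + \frac{8}{29}\right) \left(- \frac{226}{9}\right) = \frac{323171}{997513} \left(- \frac{226}{9}\right) = - \frac{73036646}{8977617}$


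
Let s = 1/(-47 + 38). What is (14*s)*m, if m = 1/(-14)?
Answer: 1/9 ≈ 0.11111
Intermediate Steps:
m = -1/14 ≈ -0.071429
s = -1/9 (s = 1/(-9) = -1/9 ≈ -0.11111)
(14*s)*m = (14*(-1/9))*(-1/14) = -14/9*(-1/14) = 1/9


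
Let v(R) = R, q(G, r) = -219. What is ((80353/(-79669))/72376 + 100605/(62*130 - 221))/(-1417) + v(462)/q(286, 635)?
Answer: -3301980371127011419/1558533218950444152 ≈ -2.1186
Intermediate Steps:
((80353/(-79669))/72376 + 100605/(62*130 - 221))/(-1417) + v(462)/q(286, 635) = ((80353/(-79669))/72376 + 100605/(62*130 - 221))/(-1417) + 462/(-219) = ((80353*(-1/79669))*(1/72376) + 100605/(8060 - 221))*(-1/1417) + 462*(-1/219) = (-80353/79669*1/72376 + 100605/7839)*(-1/1417) - 154/73 = (-80353/5766123544 + 100605*(1/7839))*(-1/1417) - 154/73 = (-80353/5766123544 + 33535/2613)*(-1/1417) - 154/73 = (193366743085651/15066880820472)*(-1/1417) - 154/73 = -193366743085651/21349770122608824 - 154/73 = -3301980371127011419/1558533218950444152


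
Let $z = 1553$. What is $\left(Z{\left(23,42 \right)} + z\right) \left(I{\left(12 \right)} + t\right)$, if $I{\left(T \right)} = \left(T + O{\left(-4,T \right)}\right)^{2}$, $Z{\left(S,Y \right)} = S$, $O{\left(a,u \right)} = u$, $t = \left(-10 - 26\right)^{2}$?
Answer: $2950272$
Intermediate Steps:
$t = 1296$ ($t = \left(-36\right)^{2} = 1296$)
$I{\left(T \right)} = 4 T^{2}$ ($I{\left(T \right)} = \left(T + T\right)^{2} = \left(2 T\right)^{2} = 4 T^{2}$)
$\left(Z{\left(23,42 \right)} + z\right) \left(I{\left(12 \right)} + t\right) = \left(23 + 1553\right) \left(4 \cdot 12^{2} + 1296\right) = 1576 \left(4 \cdot 144 + 1296\right) = 1576 \left(576 + 1296\right) = 1576 \cdot 1872 = 2950272$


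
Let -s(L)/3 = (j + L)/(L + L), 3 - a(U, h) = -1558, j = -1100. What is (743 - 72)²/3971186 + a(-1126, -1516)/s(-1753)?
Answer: -21729915226357/33989380974 ≈ -639.31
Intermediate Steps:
a(U, h) = 1561 (a(U, h) = 3 - 1*(-1558) = 3 + 1558 = 1561)
s(L) = -3*(-1100 + L)/(2*L) (s(L) = -3*(-1100 + L)/(L + L) = -3*(-1100 + L)/(2*L))
(743 - 72)²/3971186 + a(-1126, -1516)/s(-1753) = (743 - 72)²/3971186 + 1561/(-3/2 + 1650/(-1753)) = 671²*(1/3971186) + 1561/(-3/2 + 1650*(-1/1753)) = 450241*(1/3971186) + 1561/(-3/2 - 1650/1753) = 450241/3971186 + 1561/(-8559/3506) = 450241/3971186 + 1561*(-3506/8559) = 450241/3971186 - 5472866/8559 = -21729915226357/33989380974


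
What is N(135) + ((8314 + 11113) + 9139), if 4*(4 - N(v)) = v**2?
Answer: 96055/4 ≈ 24014.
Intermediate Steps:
N(v) = 4 - v**2/4
N(135) + ((8314 + 11113) + 9139) = (4 - 1/4*135**2) + ((8314 + 11113) + 9139) = (4 - 1/4*18225) + (19427 + 9139) = (4 - 18225/4) + 28566 = -18209/4 + 28566 = 96055/4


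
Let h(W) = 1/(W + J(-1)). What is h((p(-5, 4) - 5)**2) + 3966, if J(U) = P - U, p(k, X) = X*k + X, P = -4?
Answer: 1737109/438 ≈ 3966.0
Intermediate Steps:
p(k, X) = X + X*k
J(U) = -4 - U
h(W) = 1/(-3 + W) (h(W) = 1/(W + (-4 - 1*(-1))) = 1/(W + (-4 + 1)) = 1/(W - 3) = 1/(-3 + W))
h((p(-5, 4) - 5)**2) + 3966 = 1/(-3 + (4*(1 - 5) - 5)**2) + 3966 = 1/(-3 + (4*(-4) - 5)**2) + 3966 = 1/(-3 + (-16 - 5)**2) + 3966 = 1/(-3 + (-21)**2) + 3966 = 1/(-3 + 441) + 3966 = 1/438 + 3966 = 1737109/438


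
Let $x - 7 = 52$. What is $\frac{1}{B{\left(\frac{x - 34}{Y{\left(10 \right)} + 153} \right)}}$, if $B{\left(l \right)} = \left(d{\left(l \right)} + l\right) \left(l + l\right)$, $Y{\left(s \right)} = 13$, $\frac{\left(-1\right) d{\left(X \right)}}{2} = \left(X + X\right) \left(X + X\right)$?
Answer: $- \frac{1143574}{10625} \approx -107.63$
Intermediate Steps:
$x = 59$ ($x = 7 + 52 = 59$)
$d{\left(X \right)} = - 8 X^{2}$ ($d{\left(X \right)} = - 2 \left(X + X\right) \left(X + X\right) = - 2 \cdot 2 X 2 X = - 2 \cdot 4 X^{2} = - 8 X^{2}$)
$B{\left(l \right)} = 2 l \left(l - 8 l^{2}\right)$ ($B{\left(l \right)} = \left(- 8 l^{2} + l\right) \left(l + l\right) = \left(l - 8 l^{2}\right) 2 l = 2 l \left(l - 8 l^{2}\right)$)
$\frac{1}{B{\left(\frac{x - 34}{Y{\left(10 \right)} + 153} \right)}} = \frac{1}{\left(\frac{59 - 34}{13 + 153}\right)^{2} \left(2 - 16 \frac{59 - 34}{13 + 153}\right)} = \frac{1}{\left(\frac{25}{166}\right)^{2} \left(2 - 16 \cdot \frac{25}{166}\right)} = \frac{1}{\left(25 \cdot \frac{1}{166}\right)^{2} \left(2 - 16 \cdot 25 \cdot \frac{1}{166}\right)} = \frac{1}{\left(\frac{25}{166}\right)^{2} \left(2 - \frac{200}{83}\right)} = \frac{1}{\frac{625}{27556} \left(2 - \frac{200}{83}\right)} = \frac{1}{\frac{625}{27556} \left(- \frac{34}{83}\right)} = \frac{1}{- \frac{10625}{1143574}} = - \frac{1143574}{10625}$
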